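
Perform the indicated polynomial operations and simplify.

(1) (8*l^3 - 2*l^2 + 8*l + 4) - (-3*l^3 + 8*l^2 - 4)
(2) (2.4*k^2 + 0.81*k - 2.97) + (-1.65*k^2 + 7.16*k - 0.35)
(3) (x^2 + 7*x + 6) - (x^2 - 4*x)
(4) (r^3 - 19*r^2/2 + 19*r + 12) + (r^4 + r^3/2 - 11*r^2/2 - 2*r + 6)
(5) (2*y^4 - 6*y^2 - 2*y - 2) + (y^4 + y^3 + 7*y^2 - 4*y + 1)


(1) = 11*l^3 - 10*l^2 + 8*l + 8
(2) = 0.75*k^2 + 7.97*k - 3.32
(3) = 11*x + 6
(4) = r^4 + 3*r^3/2 - 15*r^2 + 17*r + 18
(5) = 3*y^4 + y^3 + y^2 - 6*y - 1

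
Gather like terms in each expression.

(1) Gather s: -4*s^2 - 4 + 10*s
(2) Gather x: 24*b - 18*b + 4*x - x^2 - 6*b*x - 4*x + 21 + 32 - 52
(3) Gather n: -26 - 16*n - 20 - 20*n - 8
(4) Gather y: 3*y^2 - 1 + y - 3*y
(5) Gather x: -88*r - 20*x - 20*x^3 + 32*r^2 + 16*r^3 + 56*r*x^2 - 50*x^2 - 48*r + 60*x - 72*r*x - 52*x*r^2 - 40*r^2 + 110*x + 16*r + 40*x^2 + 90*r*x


(1) = -4*s^2 + 10*s - 4
(2) = -6*b*x + 6*b - x^2 + 1
(3) = -36*n - 54
(4) = 3*y^2 - 2*y - 1
(5) = 16*r^3 - 8*r^2 - 120*r - 20*x^3 + x^2*(56*r - 10) + x*(-52*r^2 + 18*r + 150)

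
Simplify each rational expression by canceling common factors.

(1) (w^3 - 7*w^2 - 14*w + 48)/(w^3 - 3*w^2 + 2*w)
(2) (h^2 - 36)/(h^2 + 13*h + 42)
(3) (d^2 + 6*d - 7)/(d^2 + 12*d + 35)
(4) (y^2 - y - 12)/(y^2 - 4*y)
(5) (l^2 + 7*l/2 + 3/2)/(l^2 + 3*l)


(1) = (w^2 - 5*w - 24)/(w^2 - w)
(2) = (h - 6)/(h + 7)
(3) = (d - 1)/(d + 5)
(4) = (y + 3)/y
(5) = (2*l + 1)/(2*l)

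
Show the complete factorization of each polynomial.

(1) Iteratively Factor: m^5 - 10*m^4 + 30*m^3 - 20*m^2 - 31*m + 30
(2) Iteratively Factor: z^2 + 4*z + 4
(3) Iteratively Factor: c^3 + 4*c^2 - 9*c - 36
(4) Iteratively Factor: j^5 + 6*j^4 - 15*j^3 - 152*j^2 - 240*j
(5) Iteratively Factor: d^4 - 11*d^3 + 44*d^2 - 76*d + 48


(1) = (m - 2)*(m^4 - 8*m^3 + 14*m^2 + 8*m - 15) = (m - 2)*(m - 1)*(m^3 - 7*m^2 + 7*m + 15) = (m - 2)*(m - 1)*(m + 1)*(m^2 - 8*m + 15) = (m - 3)*(m - 2)*(m - 1)*(m + 1)*(m - 5)
(2) = (z + 2)*(z + 2)
(3) = (c - 3)*(c^2 + 7*c + 12) = (c - 3)*(c + 4)*(c + 3)
(4) = (j + 3)*(j^4 + 3*j^3 - 24*j^2 - 80*j) = (j + 3)*(j + 4)*(j^3 - j^2 - 20*j) = (j - 5)*(j + 3)*(j + 4)*(j^2 + 4*j) = j*(j - 5)*(j + 3)*(j + 4)*(j + 4)
(5) = (d - 3)*(d^3 - 8*d^2 + 20*d - 16) = (d - 3)*(d - 2)*(d^2 - 6*d + 8) = (d - 3)*(d - 2)^2*(d - 4)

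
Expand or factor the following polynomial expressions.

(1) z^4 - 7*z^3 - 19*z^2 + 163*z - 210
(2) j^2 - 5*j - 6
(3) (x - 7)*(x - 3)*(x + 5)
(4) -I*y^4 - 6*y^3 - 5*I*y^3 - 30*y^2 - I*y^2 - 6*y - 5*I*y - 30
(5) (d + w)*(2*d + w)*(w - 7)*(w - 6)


(1) = (z - 7)*(z - 3)*(z - 2)*(z + 5)
(2) = (j - 6)*(j + 1)
(3) = x^3 - 5*x^2 - 29*x + 105
(4) = (y + 5)*(y - 6*I)*(y - I)*(-I*y + 1)
(5) = 2*d^2*w^2 - 26*d^2*w + 84*d^2 + 3*d*w^3 - 39*d*w^2 + 126*d*w + w^4 - 13*w^3 + 42*w^2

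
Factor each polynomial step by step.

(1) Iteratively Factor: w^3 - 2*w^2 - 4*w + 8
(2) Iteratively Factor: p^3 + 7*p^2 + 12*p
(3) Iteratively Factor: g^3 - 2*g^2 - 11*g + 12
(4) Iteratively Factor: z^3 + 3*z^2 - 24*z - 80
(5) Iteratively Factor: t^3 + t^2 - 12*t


(1) = (w + 2)*(w^2 - 4*w + 4) = (w - 2)*(w + 2)*(w - 2)
(2) = (p)*(p^2 + 7*p + 12) = p*(p + 3)*(p + 4)
(3) = (g + 3)*(g^2 - 5*g + 4) = (g - 4)*(g + 3)*(g - 1)
(4) = (z - 5)*(z^2 + 8*z + 16) = (z - 5)*(z + 4)*(z + 4)
(5) = (t + 4)*(t^2 - 3*t) = t*(t + 4)*(t - 3)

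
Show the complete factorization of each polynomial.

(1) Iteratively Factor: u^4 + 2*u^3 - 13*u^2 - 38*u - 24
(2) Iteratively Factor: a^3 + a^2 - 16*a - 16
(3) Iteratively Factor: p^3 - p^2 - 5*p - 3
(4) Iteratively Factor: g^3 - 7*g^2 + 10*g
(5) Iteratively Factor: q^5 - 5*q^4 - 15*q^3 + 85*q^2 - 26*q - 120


(1) = (u + 3)*(u^3 - u^2 - 10*u - 8) = (u + 1)*(u + 3)*(u^2 - 2*u - 8) = (u - 4)*(u + 1)*(u + 3)*(u + 2)
(2) = (a - 4)*(a^2 + 5*a + 4) = (a - 4)*(a + 4)*(a + 1)
(3) = (p + 1)*(p^2 - 2*p - 3) = (p + 1)^2*(p - 3)
(4) = (g - 5)*(g^2 - 2*g) = (g - 5)*(g - 2)*(g)
(5) = (q + 1)*(q^4 - 6*q^3 - 9*q^2 + 94*q - 120) = (q + 1)*(q + 4)*(q^3 - 10*q^2 + 31*q - 30) = (q - 2)*(q + 1)*(q + 4)*(q^2 - 8*q + 15) = (q - 5)*(q - 2)*(q + 1)*(q + 4)*(q - 3)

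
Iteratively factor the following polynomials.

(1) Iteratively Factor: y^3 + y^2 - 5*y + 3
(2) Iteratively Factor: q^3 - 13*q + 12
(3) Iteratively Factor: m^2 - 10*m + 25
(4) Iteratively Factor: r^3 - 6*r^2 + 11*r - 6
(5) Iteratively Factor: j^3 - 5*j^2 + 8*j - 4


(1) = (y + 3)*(y^2 - 2*y + 1) = (y - 1)*(y + 3)*(y - 1)
(2) = (q + 4)*(q^2 - 4*q + 3) = (q - 1)*(q + 4)*(q - 3)
(3) = (m - 5)*(m - 5)
(4) = (r - 3)*(r^2 - 3*r + 2) = (r - 3)*(r - 2)*(r - 1)
(5) = (j - 2)*(j^2 - 3*j + 2) = (j - 2)^2*(j - 1)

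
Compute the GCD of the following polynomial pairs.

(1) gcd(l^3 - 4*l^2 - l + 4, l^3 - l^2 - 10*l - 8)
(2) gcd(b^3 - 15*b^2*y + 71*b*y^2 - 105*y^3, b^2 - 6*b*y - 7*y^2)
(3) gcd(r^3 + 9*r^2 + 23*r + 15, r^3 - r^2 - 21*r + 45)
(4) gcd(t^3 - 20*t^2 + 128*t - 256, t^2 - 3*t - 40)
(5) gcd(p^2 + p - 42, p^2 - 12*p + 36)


(1) = l^2 - 3*l - 4
(2) = -b + 7*y
(3) = gcd((r + 1)*(r + 3)*(r + 5), (r - 3)^2*(r + 5)) = r + 5
(4) = t - 8
(5) = gcd((p - 6)*(p + 7), (p - 6)^2) = p - 6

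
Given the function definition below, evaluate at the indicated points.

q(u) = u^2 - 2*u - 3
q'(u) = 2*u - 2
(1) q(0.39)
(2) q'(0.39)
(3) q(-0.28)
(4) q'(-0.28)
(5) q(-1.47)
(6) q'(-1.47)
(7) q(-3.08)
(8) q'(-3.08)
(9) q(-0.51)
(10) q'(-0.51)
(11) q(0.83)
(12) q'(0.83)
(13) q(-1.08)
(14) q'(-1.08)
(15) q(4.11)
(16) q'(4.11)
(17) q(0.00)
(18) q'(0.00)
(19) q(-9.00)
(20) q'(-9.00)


(1) = -3.63
(2) = -1.22
(3) = -2.36
(4) = -2.56
(5) = 2.10
(6) = -4.94
(7) = 12.65
(8) = -8.16
(9) = -1.72
(10) = -3.02
(11) = -3.97
(12) = -0.34
(13) = 0.33
(14) = -4.16
(15) = 5.67
(16) = 6.22
(17) = -3.00
(18) = -2.00
(19) = 96.00
(20) = -20.00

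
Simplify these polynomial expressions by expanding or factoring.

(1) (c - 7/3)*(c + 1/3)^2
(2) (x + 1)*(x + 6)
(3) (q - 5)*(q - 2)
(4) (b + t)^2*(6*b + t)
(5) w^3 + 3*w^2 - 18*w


(1) = c^3 - 5*c^2/3 - 13*c/9 - 7/27
(2) = x^2 + 7*x + 6
(3) = q^2 - 7*q + 10
(4) = 6*b^3 + 13*b^2*t + 8*b*t^2 + t^3
(5) = w*(w - 3)*(w + 6)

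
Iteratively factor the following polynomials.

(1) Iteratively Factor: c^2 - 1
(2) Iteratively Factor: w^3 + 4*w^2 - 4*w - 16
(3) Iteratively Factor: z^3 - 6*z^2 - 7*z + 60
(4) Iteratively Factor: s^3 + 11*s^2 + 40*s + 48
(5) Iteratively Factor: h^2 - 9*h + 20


(1) = (c - 1)*(c + 1)
(2) = (w - 2)*(w^2 + 6*w + 8) = (w - 2)*(w + 2)*(w + 4)
(3) = (z + 3)*(z^2 - 9*z + 20) = (z - 4)*(z + 3)*(z - 5)
(4) = (s + 4)*(s^2 + 7*s + 12) = (s + 3)*(s + 4)*(s + 4)
(5) = (h - 5)*(h - 4)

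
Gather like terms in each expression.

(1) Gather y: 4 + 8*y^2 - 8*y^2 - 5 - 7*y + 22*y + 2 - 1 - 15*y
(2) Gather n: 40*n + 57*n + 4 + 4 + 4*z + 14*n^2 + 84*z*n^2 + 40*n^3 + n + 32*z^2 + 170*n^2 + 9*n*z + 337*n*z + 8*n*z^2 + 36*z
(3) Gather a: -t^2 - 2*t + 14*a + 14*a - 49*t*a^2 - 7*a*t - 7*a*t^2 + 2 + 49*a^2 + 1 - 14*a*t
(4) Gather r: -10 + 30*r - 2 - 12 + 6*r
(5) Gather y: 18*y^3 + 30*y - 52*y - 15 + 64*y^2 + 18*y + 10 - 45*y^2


(1) = 0
(2) = 40*n^3 + n^2*(84*z + 184) + n*(8*z^2 + 346*z + 98) + 32*z^2 + 40*z + 8
(3) = a^2*(49 - 49*t) + a*(-7*t^2 - 21*t + 28) - t^2 - 2*t + 3
(4) = 36*r - 24
(5) = 18*y^3 + 19*y^2 - 4*y - 5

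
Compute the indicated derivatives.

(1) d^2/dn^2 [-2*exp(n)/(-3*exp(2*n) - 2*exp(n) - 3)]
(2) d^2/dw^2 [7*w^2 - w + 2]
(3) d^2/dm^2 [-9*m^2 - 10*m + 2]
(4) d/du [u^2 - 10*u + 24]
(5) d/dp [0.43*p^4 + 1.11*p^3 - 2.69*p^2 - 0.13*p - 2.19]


(1) = (18*exp(4*n) - 12*exp(3*n) - 108*exp(2*n) - 12*exp(n) + 18)*exp(n)/(27*exp(6*n) + 54*exp(5*n) + 117*exp(4*n) + 116*exp(3*n) + 117*exp(2*n) + 54*exp(n) + 27)
(2) = 14
(3) = -18
(4) = 2*u - 10
(5) = 1.72*p^3 + 3.33*p^2 - 5.38*p - 0.13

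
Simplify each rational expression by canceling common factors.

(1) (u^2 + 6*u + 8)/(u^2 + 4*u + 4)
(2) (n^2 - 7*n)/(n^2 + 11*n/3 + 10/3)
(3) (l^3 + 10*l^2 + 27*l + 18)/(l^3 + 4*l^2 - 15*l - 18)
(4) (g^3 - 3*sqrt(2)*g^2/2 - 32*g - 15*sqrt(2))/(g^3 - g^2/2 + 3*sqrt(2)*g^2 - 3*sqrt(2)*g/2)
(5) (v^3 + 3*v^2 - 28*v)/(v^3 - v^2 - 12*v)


(1) = (u + 4)/(u + 2)
(2) = (3*n^2 - 21*n)/(3*n^2 + 11*n + 10)
(3) = (l + 3)/(l - 3)
(4) = (4*g^2 - 18*sqrt(2)*g - 20)/(4*g^2 - 2*g)
(5) = (v + 7)/(v + 3)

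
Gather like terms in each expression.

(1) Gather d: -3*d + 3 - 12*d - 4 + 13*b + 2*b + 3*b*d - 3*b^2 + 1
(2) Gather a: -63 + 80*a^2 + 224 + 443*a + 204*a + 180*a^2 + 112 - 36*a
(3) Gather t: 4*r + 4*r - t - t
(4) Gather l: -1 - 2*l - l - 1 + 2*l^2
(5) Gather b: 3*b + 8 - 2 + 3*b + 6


(1) = -3*b^2 + 15*b + d*(3*b - 15)
(2) = 260*a^2 + 611*a + 273
(3) = 8*r - 2*t
(4) = 2*l^2 - 3*l - 2
(5) = 6*b + 12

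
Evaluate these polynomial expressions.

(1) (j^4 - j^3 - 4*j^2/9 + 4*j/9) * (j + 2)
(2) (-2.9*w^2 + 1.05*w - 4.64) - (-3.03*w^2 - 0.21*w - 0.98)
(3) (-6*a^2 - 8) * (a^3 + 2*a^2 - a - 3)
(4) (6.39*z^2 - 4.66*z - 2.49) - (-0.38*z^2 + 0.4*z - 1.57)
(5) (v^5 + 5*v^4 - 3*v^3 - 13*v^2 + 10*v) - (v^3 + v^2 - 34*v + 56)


(1) = j^5 + j^4 - 22*j^3/9 - 4*j^2/9 + 8*j/9
(2) = 0.13*w^2 + 1.26*w - 3.66
(3) = -6*a^5 - 12*a^4 - 2*a^3 + 2*a^2 + 8*a + 24
(4) = 6.77*z^2 - 5.06*z - 0.92
(5) = v^5 + 5*v^4 - 4*v^3 - 14*v^2 + 44*v - 56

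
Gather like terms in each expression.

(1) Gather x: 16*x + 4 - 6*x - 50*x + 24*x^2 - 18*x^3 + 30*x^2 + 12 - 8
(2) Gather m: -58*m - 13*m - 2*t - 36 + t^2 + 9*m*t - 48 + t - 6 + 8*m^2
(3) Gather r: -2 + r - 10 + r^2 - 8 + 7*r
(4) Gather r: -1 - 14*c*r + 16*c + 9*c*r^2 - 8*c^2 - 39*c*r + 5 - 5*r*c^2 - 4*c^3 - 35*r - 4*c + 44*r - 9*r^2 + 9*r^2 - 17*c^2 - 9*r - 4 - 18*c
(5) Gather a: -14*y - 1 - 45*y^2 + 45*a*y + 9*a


(1) = -18*x^3 + 54*x^2 - 40*x + 8
(2) = 8*m^2 + m*(9*t - 71) + t^2 - t - 90
(3) = r^2 + 8*r - 20
(4) = -4*c^3 - 25*c^2 + 9*c*r^2 - 6*c + r*(-5*c^2 - 53*c)
(5) = a*(45*y + 9) - 45*y^2 - 14*y - 1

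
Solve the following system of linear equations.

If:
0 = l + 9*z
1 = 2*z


Then:
l = -9/2
z = 1/2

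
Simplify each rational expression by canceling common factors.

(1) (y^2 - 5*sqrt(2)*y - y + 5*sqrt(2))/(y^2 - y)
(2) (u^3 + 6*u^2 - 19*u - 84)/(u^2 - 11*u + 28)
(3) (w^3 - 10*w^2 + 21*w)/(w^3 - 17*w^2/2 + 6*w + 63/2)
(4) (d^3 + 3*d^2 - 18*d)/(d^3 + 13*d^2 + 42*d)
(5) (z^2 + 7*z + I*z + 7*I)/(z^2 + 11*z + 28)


(1) = (y - 5*sqrt(2))/y
(2) = (u^2 + 10*u + 21)/(u - 7)
(3) = 2*w/(2*w + 3)
(4) = (d - 3)/(d + 7)
(5) = (z + I)/(z + 4)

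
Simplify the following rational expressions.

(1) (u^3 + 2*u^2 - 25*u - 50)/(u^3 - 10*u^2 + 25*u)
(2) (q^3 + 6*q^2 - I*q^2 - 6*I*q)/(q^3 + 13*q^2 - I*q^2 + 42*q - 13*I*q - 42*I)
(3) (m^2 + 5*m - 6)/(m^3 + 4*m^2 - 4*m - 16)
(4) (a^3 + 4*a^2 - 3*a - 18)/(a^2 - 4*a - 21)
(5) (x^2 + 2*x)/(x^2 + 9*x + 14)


(1) = (u^2 + 7*u + 10)/(u^2 - 5*u)
(2) = q/(q + 7)
(3) = (m^2 + 5*m - 6)/(m^3 + 4*m^2 - 4*m - 16)
(4) = (a^2 + a - 6)/(a - 7)
(5) = x/(x + 7)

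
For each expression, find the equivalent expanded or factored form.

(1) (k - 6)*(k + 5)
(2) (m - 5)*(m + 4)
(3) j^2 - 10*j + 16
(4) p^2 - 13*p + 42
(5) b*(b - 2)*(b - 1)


(1) = k^2 - k - 30
(2) = m^2 - m - 20
(3) = (j - 8)*(j - 2)
(4) = (p - 7)*(p - 6)
(5) = b^3 - 3*b^2 + 2*b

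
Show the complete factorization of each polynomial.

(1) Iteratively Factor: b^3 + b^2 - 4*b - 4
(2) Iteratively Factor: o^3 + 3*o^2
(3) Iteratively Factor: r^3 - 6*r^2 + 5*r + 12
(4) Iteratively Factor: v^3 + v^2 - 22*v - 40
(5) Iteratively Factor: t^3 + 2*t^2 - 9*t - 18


(1) = (b - 2)*(b^2 + 3*b + 2) = (b - 2)*(b + 2)*(b + 1)
(2) = (o)*(o^2 + 3*o) = o*(o + 3)*(o)
(3) = (r + 1)*(r^2 - 7*r + 12) = (r - 4)*(r + 1)*(r - 3)
(4) = (v + 2)*(v^2 - v - 20) = (v - 5)*(v + 2)*(v + 4)
(5) = (t + 2)*(t^2 - 9) = (t + 2)*(t + 3)*(t - 3)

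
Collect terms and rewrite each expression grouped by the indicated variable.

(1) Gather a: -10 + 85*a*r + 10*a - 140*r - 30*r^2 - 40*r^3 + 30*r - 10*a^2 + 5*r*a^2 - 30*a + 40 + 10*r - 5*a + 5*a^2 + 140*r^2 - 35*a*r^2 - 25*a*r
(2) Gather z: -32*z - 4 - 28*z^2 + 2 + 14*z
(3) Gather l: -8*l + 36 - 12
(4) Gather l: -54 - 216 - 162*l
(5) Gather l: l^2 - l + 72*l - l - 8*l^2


(1) = a^2*(5*r - 5) + a*(-35*r^2 + 60*r - 25) - 40*r^3 + 110*r^2 - 100*r + 30
(2) = -28*z^2 - 18*z - 2
(3) = 24 - 8*l
(4) = -162*l - 270
(5) = -7*l^2 + 70*l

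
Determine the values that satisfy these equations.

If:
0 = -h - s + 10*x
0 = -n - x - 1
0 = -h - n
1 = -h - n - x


Then:
h = 0
n = 0
s = -10
x = -1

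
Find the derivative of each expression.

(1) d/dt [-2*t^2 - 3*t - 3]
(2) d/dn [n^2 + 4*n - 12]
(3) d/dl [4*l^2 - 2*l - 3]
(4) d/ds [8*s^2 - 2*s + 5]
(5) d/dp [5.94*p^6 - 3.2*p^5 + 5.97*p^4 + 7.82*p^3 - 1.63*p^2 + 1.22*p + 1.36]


(1) = -4*t - 3
(2) = 2*n + 4
(3) = 8*l - 2
(4) = 16*s - 2
(5) = 35.64*p^5 - 16.0*p^4 + 23.88*p^3 + 23.46*p^2 - 3.26*p + 1.22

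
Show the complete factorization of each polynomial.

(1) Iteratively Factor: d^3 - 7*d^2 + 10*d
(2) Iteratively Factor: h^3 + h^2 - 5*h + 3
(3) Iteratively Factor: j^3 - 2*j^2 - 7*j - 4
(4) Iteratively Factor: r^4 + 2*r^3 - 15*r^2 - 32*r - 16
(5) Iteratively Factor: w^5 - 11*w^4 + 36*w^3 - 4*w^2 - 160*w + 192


(1) = (d - 5)*(d^2 - 2*d) = (d - 5)*(d - 2)*(d)
(2) = (h - 1)*(h^2 + 2*h - 3) = (h - 1)^2*(h + 3)
(3) = (j + 1)*(j^2 - 3*j - 4) = (j - 4)*(j + 1)*(j + 1)
(4) = (r - 4)*(r^3 + 6*r^2 + 9*r + 4) = (r - 4)*(r + 1)*(r^2 + 5*r + 4) = (r - 4)*(r + 1)^2*(r + 4)
(5) = (w - 3)*(w^4 - 8*w^3 + 12*w^2 + 32*w - 64) = (w - 4)*(w - 3)*(w^3 - 4*w^2 - 4*w + 16) = (w - 4)*(w - 3)*(w + 2)*(w^2 - 6*w + 8) = (w - 4)^2*(w - 3)*(w + 2)*(w - 2)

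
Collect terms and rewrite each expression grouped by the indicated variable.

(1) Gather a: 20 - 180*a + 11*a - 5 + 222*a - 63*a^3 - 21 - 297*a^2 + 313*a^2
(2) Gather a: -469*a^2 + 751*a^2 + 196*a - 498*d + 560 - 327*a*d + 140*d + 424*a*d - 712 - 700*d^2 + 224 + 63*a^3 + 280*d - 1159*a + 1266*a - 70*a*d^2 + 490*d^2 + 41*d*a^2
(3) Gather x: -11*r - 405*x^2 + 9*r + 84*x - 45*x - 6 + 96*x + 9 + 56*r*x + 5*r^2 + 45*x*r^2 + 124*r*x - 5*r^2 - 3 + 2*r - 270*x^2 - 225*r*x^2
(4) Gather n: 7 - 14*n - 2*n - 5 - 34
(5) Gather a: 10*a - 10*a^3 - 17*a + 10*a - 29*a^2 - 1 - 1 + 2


(1) = -63*a^3 + 16*a^2 + 53*a - 6
(2) = 63*a^3 + a^2*(41*d + 282) + a*(-70*d^2 + 97*d + 303) - 210*d^2 - 78*d + 72
(3) = x^2*(-225*r - 675) + x*(45*r^2 + 180*r + 135)
(4) = -16*n - 32
(5) = -10*a^3 - 29*a^2 + 3*a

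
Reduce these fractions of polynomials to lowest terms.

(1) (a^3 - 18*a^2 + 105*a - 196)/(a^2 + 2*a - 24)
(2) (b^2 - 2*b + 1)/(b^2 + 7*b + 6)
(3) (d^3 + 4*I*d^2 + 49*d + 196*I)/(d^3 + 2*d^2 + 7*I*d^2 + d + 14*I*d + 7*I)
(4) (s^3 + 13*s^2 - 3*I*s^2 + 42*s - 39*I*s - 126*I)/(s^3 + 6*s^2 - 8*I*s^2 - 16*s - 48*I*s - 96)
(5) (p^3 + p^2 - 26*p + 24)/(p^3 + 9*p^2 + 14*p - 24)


(1) = (a^2 - 14*a + 49)/(a + 6)
(2) = (b^2 - 2*b + 1)/(b^2 + 7*b + 6)
(3) = (d^2 - 3*I*d + 28)/(d^2 + 2*d + 1)
(4) = (s^2 + s*(7 - 3*I) - 21*I)/(s^2 - 8*I*s - 16)
(5) = (p - 4)/(p + 4)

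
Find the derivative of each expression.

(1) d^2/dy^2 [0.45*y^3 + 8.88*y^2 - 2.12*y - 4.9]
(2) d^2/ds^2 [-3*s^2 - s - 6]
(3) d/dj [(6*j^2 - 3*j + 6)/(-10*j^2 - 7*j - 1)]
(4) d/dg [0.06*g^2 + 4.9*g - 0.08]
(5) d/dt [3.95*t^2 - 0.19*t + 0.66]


(1) = 2.7*y + 17.76
(2) = -6
(3) = 9*(-8*j^2 + 12*j + 5)/(100*j^4 + 140*j^3 + 69*j^2 + 14*j + 1)
(4) = 0.12*g + 4.9
(5) = 7.9*t - 0.19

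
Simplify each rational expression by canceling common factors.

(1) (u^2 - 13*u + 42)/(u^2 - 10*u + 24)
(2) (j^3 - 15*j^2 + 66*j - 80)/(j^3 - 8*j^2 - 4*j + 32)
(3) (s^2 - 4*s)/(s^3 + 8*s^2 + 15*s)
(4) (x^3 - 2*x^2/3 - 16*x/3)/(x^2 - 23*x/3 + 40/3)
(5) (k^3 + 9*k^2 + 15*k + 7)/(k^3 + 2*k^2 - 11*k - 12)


(1) = (u - 7)/(u - 4)
(2) = (j - 5)/(j + 2)
(3) = (s - 4)/(s^2 + 8*s + 15)
(4) = (x^2 + 2*x)/(x - 5)
(5) = (k^2 + 8*k + 7)/(k^2 + k - 12)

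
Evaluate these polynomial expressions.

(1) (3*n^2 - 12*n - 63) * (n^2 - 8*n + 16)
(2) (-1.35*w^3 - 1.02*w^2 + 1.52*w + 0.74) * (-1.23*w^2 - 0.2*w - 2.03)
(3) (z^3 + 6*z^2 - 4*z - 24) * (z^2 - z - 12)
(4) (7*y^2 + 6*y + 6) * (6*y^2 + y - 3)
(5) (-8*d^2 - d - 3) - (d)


(1) = 3*n^4 - 36*n^3 + 81*n^2 + 312*n - 1008
(2) = 1.6605*w^5 + 1.5246*w^4 + 1.0749*w^3 + 0.8564*w^2 - 3.2336*w - 1.5022
(3) = z^5 + 5*z^4 - 22*z^3 - 92*z^2 + 72*z + 288
(4) = 42*y^4 + 43*y^3 + 21*y^2 - 12*y - 18
(5) = -8*d^2 - 2*d - 3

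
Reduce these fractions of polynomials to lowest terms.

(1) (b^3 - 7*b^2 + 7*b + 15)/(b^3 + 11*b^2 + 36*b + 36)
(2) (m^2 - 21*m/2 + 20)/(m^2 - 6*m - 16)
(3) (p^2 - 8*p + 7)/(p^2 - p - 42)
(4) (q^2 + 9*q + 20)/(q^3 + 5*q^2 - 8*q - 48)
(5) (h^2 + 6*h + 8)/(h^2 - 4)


(1) = (b^3 - 7*b^2 + 7*b + 15)/(b^3 + 11*b^2 + 36*b + 36)
(2) = (2*m - 5)/(2*m + 4)
(3) = (p - 1)/(p + 6)
(4) = (q + 5)/(q^2 + q - 12)
(5) = (h + 4)/(h - 2)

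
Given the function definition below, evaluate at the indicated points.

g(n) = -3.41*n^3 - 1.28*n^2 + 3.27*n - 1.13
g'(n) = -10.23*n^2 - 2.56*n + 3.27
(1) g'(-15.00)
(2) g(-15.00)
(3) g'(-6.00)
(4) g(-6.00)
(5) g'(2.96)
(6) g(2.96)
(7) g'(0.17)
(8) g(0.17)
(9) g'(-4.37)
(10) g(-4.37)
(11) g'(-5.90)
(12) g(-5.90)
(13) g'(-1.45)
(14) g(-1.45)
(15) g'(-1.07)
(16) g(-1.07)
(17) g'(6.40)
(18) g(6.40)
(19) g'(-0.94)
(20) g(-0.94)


(1) = -2260.08
(2) = 11170.57
(3) = -349.65
(4) = 669.73
(5) = -93.94
(6) = -91.10
(7) = 2.54
(8) = -0.63
(9) = -180.90
(10) = 244.71
(11) = -337.73
(12) = 635.36
(13) = -14.53
(14) = 1.83
(15) = -5.70
(16) = -1.92
(17) = -432.13
(18) = -926.54
(19) = -3.36
(20) = -2.50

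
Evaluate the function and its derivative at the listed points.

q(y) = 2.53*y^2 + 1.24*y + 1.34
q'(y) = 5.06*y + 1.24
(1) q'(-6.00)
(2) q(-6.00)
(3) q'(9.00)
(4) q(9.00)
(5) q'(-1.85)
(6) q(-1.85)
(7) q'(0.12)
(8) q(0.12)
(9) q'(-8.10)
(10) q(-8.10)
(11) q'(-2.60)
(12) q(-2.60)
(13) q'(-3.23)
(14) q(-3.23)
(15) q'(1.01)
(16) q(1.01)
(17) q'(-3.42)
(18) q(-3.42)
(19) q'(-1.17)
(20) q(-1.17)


(1) = -29.12
(2) = 84.98
(3) = 46.78
(4) = 217.43
(5) = -8.12
(6) = 7.70
(7) = 1.85
(8) = 1.53
(9) = -39.75
(10) = 157.29
(11) = -11.92
(12) = 15.22
(13) = -15.10
(14) = 23.73
(15) = 6.35
(16) = 5.17
(17) = -16.07
(18) = 26.69
(19) = -4.68
(20) = 3.35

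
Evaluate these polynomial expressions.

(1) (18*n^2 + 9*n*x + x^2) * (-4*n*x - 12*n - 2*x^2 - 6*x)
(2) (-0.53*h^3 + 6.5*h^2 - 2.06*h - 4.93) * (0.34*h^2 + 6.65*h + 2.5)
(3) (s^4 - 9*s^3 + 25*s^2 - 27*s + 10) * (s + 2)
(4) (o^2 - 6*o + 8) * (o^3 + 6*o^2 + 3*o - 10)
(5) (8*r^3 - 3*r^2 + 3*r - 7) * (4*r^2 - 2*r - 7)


(1) = -72*n^3*x - 216*n^3 - 72*n^2*x^2 - 216*n^2*x - 22*n*x^3 - 66*n*x^2 - 2*x^4 - 6*x^3
(2) = -0.1802*h^5 - 1.3145*h^4 + 41.1996*h^3 + 0.8748*h^2 - 37.9345*h - 12.325
(3) = s^5 - 7*s^4 + 7*s^3 + 23*s^2 - 44*s + 20
(4) = o^5 - 25*o^3 + 20*o^2 + 84*o - 80
(5) = 32*r^5 - 28*r^4 - 38*r^3 - 13*r^2 - 7*r + 49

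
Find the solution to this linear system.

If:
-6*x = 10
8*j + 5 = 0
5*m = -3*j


Then:
j = -5/8
m = 3/8
x = -5/3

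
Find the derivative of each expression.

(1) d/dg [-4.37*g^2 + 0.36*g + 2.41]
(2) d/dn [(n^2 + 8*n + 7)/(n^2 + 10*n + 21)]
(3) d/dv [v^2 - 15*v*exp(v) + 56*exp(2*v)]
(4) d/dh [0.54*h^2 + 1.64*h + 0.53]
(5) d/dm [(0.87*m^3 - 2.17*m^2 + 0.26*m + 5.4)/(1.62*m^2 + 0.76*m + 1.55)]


(1) = 0.36 - 8.74*g
(2) = 2/(n^2 + 6*n + 9)
(3) = -15*v*exp(v) + 2*v + 112*exp(2*v) - 15*exp(v)
(4) = 1.08*h + 1.64
(5) = (1.4094*m^4 + 1.3224*m^3 + 1.9751*m^2 - 24.223*m - 3.701)/(2.6244*m^4 + 2.4624*m^3 + 5.5996*m^2 + 2.356*m + 2.4025)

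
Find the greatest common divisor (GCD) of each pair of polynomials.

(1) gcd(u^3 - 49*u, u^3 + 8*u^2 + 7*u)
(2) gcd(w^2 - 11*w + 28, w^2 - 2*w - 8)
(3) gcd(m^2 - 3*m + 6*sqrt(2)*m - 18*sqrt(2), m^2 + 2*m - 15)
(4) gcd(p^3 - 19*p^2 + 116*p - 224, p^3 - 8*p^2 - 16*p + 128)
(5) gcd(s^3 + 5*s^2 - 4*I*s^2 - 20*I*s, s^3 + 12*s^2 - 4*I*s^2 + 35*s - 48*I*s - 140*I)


(1) = gcd(u*(u - 7)*(u + 7), u*(u + 1)*(u + 7)) = u^2 + 7*u
(2) = w - 4
(3) = gcd((m - 3)*(m + 6*sqrt(2)), (m - 3)*(m + 5)) = m - 3
(4) = p^2 - 12*p + 32
(5) = s^2 + s*(5 - 4*I) - 20*I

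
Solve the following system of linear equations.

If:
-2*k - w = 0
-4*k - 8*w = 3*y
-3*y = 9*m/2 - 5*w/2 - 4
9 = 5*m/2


Then:
k = -61/85
m = 18/5
w = 122/85
y = -244/85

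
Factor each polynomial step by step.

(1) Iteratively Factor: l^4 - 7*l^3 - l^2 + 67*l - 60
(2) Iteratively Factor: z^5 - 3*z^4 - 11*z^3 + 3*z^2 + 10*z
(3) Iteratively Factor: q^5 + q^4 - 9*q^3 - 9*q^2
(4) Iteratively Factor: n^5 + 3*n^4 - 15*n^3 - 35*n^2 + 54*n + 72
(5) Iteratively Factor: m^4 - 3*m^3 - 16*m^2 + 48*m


(1) = (l - 4)*(l^3 - 3*l^2 - 13*l + 15) = (l - 5)*(l - 4)*(l^2 + 2*l - 3) = (l - 5)*(l - 4)*(l + 3)*(l - 1)
(2) = (z - 1)*(z^4 - 2*z^3 - 13*z^2 - 10*z) = (z - 1)*(z + 1)*(z^3 - 3*z^2 - 10*z) = (z - 1)*(z + 1)*(z + 2)*(z^2 - 5*z) = z*(z - 1)*(z + 1)*(z + 2)*(z - 5)
(3) = (q)*(q^4 + q^3 - 9*q^2 - 9*q) = q*(q + 1)*(q^3 - 9*q) = q*(q + 1)*(q + 3)*(q^2 - 3*q) = q^2*(q + 1)*(q + 3)*(q - 3)
(4) = (n - 3)*(n^4 + 6*n^3 + 3*n^2 - 26*n - 24) = (n - 3)*(n - 2)*(n^3 + 8*n^2 + 19*n + 12) = (n - 3)*(n - 2)*(n + 3)*(n^2 + 5*n + 4) = (n - 3)*(n - 2)*(n + 1)*(n + 3)*(n + 4)
(5) = (m)*(m^3 - 3*m^2 - 16*m + 48) = m*(m + 4)*(m^2 - 7*m + 12) = m*(m - 4)*(m + 4)*(m - 3)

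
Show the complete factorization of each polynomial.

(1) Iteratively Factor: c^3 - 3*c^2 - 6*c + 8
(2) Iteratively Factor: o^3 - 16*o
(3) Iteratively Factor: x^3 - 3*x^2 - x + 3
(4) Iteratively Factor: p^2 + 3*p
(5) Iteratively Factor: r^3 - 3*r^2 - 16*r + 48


(1) = (c + 2)*(c^2 - 5*c + 4) = (c - 1)*(c + 2)*(c - 4)
(2) = (o - 4)*(o^2 + 4*o) = (o - 4)*(o + 4)*(o)
(3) = (x + 1)*(x^2 - 4*x + 3) = (x - 1)*(x + 1)*(x - 3)
(4) = (p + 3)*(p)
(5) = (r - 4)*(r^2 + r - 12) = (r - 4)*(r - 3)*(r + 4)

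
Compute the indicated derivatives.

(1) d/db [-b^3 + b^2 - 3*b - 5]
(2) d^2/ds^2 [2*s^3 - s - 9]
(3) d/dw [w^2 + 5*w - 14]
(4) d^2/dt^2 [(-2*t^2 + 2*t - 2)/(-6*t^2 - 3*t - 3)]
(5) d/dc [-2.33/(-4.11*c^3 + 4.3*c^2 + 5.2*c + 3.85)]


(1) = -3*b^2 + 2*b - 3
(2) = 12*s
(3) = 2*w + 5
(4) = 4*(-6*t^3 + 6*t^2 + 12*t + 1)/(3*(8*t^6 + 12*t^5 + 18*t^4 + 13*t^3 + 9*t^2 + 3*t + 1))
(5) = (-28.7289*c^2 + 20.038*c + 12.116)/(-4.11*c^3 + 4.3*c^2 + 5.2*c + 3.85)^2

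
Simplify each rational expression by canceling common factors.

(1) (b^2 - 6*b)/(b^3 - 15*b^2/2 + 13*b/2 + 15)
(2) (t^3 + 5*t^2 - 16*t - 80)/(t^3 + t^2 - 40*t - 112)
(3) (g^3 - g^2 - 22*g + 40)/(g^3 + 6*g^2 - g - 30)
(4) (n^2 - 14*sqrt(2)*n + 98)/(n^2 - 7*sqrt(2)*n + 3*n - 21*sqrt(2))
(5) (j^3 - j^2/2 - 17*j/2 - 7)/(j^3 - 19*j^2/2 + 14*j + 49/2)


(1) = 2*b/(2*b^2 - 3*b - 5)
(2) = (t^2 + t - 20)/(t^2 - 3*t - 28)
(3) = (g - 4)/(g + 3)
(4) = (n - 7*sqrt(2))/(n + 3)
(5) = (j + 2)/(j - 7)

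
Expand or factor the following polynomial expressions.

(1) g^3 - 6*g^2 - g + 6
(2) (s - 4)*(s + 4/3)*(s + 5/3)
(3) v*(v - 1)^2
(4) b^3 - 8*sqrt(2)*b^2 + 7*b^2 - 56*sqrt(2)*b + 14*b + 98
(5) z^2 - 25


(1) = (g - 6)*(g - 1)*(g + 1)
(2) = s^3 - s^2 - 88*s/9 - 80/9
(3) = v^3 - 2*v^2 + v
(4) = (b + 7)*(b - 7*sqrt(2))*(b - sqrt(2))
(5) = (z - 5)*(z + 5)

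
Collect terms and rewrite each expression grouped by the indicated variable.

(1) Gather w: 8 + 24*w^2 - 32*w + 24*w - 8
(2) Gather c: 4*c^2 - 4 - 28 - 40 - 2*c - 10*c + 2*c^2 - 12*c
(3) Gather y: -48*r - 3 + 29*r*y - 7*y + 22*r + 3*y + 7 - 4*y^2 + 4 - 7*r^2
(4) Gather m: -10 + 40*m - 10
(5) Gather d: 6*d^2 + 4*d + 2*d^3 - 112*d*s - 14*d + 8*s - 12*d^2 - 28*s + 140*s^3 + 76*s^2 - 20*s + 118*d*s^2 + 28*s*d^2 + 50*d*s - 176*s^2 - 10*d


(1) = 24*w^2 - 8*w
(2) = 6*c^2 - 24*c - 72
(3) = -7*r^2 - 26*r - 4*y^2 + y*(29*r - 4) + 8
(4) = 40*m - 20
(5) = 2*d^3 + d^2*(28*s - 6) + d*(118*s^2 - 62*s - 20) + 140*s^3 - 100*s^2 - 40*s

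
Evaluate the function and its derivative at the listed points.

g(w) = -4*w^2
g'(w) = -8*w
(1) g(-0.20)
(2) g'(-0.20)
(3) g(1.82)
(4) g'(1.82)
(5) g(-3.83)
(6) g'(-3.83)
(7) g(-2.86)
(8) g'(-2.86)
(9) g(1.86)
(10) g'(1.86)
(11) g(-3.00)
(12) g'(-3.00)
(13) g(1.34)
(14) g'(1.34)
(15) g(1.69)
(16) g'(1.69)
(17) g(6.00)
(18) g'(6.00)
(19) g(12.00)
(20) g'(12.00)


(1) = -0.16
(2) = 1.60
(3) = -13.25
(4) = -14.56
(5) = -58.68
(6) = 30.64
(7) = -32.72
(8) = 22.88
(9) = -13.84
(10) = -14.88
(11) = -36.00
(12) = 24.00
(13) = -7.18
(14) = -10.72
(15) = -11.42
(16) = -13.52
(17) = -144.00
(18) = -48.00
(19) = -576.00
(20) = -96.00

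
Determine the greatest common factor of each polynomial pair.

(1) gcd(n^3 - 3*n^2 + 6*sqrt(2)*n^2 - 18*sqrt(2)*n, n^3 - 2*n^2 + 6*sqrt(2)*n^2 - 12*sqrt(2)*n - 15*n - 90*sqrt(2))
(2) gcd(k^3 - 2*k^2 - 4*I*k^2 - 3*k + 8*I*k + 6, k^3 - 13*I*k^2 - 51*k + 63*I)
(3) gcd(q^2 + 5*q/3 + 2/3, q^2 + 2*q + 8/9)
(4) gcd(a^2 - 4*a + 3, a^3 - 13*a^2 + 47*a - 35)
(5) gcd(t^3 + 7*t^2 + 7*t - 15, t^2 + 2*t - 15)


(1) = gcd(n*(n - 3)*(n + 6*sqrt(2)), (n - 5)*(n + 3)*(n + 6*sqrt(2))) = n + 6*sqrt(2)
(2) = k - 3*I
(3) = gcd((q + 2/3)*(q + 1), (q + 2/3)*(q + 4/3)) = q + 2/3
(4) = gcd((a - 3)*(a - 1), (a - 7)*(a - 5)*(a - 1)) = a - 1
(5) = gcd((t - 1)*(t + 3)*(t + 5), (t - 3)*(t + 5)) = t + 5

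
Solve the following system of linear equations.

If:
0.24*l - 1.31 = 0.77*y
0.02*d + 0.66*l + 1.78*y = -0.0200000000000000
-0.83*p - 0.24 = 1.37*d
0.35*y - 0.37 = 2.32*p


Then:
d = 0.01
l = 2.48
p = -0.30
y = -0.93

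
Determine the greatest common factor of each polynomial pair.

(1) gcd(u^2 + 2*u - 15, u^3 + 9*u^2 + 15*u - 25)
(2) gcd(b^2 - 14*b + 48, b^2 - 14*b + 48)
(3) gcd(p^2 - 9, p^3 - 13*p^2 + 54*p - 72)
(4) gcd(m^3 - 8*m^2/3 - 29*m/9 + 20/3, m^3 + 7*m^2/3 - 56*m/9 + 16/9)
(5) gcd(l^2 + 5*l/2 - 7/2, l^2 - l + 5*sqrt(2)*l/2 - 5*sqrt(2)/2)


(1) = u + 5
(2) = b^2 - 14*b + 48
(3) = gcd((p - 3)*(p + 3), (p - 6)*(p - 4)*(p - 3)) = p - 3
(4) = gcd((m - 3)*(m - 4/3)*(m + 5/3), (m - 4/3)*(m - 1/3)*(m + 4)) = m - 4/3
(5) = gcd((l - 1)*(l + 7/2), (l - 1)*(l + 5*sqrt(2)/2)) = l - 1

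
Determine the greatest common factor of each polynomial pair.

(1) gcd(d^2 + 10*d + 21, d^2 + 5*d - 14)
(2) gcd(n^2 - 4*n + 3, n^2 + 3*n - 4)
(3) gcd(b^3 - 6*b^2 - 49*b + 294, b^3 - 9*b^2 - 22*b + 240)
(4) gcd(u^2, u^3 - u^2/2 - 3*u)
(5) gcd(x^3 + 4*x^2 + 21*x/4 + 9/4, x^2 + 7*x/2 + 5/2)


(1) = gcd((d + 3)*(d + 7), (d - 2)*(d + 7)) = d + 7
(2) = n - 1
(3) = b - 6
(4) = u
(5) = x + 1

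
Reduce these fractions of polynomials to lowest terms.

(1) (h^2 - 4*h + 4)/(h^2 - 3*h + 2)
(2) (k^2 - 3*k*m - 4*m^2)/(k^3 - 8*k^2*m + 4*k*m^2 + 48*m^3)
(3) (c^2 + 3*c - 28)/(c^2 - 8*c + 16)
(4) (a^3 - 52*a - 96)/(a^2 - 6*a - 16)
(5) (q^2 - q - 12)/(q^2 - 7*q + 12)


(1) = (h - 2)/(h - 1)
(2) = (k + m)/(k^2 - 4*k*m - 12*m^2)
(3) = (c + 7)/(c - 4)
(4) = a + 6
(5) = (q + 3)/(q - 3)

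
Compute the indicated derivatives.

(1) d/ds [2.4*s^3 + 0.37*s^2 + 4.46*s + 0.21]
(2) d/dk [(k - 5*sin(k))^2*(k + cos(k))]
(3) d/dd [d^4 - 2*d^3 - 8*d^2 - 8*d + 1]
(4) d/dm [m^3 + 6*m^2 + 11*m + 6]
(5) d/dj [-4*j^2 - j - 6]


(1) = 7.2*s^2 + 0.74*s + 4.46
(2) = (k - 5*sin(k))*((1 - sin(k))*(k - 5*sin(k)) - 2*(k + cos(k))*(5*cos(k) - 1))
(3) = 4*d^3 - 6*d^2 - 16*d - 8
(4) = 3*m^2 + 12*m + 11
(5) = -8*j - 1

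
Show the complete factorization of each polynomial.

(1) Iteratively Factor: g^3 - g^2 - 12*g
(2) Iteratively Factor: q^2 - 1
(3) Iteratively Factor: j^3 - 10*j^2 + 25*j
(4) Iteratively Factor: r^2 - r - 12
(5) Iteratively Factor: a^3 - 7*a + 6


(1) = (g)*(g^2 - g - 12) = g*(g + 3)*(g - 4)
(2) = (q - 1)*(q + 1)
(3) = (j)*(j^2 - 10*j + 25) = j*(j - 5)*(j - 5)
(4) = (r + 3)*(r - 4)
(5) = (a - 1)*(a^2 + a - 6) = (a - 1)*(a + 3)*(a - 2)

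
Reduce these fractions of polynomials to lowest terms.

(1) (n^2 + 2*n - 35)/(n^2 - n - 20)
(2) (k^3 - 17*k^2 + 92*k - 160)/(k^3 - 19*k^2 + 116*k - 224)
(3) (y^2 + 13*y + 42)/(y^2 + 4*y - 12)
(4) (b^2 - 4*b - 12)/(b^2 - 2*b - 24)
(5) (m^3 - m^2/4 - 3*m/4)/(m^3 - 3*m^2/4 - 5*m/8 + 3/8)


(1) = (n + 7)/(n + 4)
(2) = (k - 5)/(k - 7)
(3) = (y + 7)/(y - 2)
(4) = (b + 2)/(b + 4)
(5) = 2*m/(2*m - 1)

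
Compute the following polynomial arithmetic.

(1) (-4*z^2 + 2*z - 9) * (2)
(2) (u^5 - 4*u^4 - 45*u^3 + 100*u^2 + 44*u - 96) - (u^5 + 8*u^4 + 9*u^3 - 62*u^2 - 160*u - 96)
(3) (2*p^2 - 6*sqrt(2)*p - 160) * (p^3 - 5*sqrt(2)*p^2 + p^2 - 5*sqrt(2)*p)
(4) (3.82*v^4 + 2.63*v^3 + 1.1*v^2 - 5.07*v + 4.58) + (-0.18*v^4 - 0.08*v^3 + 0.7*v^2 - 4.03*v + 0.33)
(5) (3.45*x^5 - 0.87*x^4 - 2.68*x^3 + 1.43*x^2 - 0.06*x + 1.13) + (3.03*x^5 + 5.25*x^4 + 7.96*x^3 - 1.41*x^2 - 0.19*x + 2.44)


(1) = -8*z^2 + 4*z - 18
(2) = -12*u^4 - 54*u^3 + 162*u^2 + 204*u
(3) = 2*p^5 - 16*sqrt(2)*p^4 + 2*p^4 - 100*p^3 - 16*sqrt(2)*p^3 - 100*p^2 + 800*sqrt(2)*p^2 + 800*sqrt(2)*p
(4) = 3.64*v^4 + 2.55*v^3 + 1.8*v^2 - 9.1*v + 4.91
(5) = 6.48*x^5 + 4.38*x^4 + 5.28*x^3 + 0.02*x^2 - 0.25*x + 3.57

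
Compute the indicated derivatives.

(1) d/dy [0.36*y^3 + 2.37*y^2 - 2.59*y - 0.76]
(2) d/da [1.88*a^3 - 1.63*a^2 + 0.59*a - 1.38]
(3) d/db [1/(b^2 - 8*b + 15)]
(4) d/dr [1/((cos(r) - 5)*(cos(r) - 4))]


(1) = 1.08*y^2 + 4.74*y - 2.59
(2) = 5.64*a^2 - 3.26*a + 0.59
(3) = 2*(4 - b)/(b^2 - 8*b + 15)^2
(4) = (2*cos(r) - 9)*sin(r)/((cos(r) - 5)^2*(cos(r) - 4)^2)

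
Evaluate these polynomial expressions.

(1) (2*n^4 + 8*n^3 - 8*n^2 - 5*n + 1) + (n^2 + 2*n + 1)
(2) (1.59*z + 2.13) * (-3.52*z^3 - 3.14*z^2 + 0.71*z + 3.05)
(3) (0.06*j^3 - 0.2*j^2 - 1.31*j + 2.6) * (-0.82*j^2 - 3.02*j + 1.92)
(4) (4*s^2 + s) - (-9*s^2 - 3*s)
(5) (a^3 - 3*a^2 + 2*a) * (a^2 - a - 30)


(1) = 2*n^4 + 8*n^3 - 7*n^2 - 3*n + 2
(2) = -5.5968*z^4 - 12.4902*z^3 - 5.5593*z^2 + 6.3618*z + 6.4965
(3) = -0.0492*j^5 - 0.0172*j^4 + 1.7934*j^3 + 1.4402*j^2 - 10.3672*j + 4.992
(4) = 13*s^2 + 4*s
(5) = a^5 - 4*a^4 - 25*a^3 + 88*a^2 - 60*a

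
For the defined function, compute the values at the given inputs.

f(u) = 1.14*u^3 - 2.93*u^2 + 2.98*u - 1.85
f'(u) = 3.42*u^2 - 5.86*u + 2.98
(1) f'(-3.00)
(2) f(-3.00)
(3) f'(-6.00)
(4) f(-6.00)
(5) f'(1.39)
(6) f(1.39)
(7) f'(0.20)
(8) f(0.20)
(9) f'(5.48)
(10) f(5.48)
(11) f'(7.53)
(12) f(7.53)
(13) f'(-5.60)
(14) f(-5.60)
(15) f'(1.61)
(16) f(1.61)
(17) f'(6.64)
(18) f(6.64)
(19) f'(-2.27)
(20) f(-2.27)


(1) = 51.34
(2) = -67.94
(3) = 161.26
(4) = -371.45
(5) = 1.44
(6) = -0.31
(7) = 1.94
(8) = -1.36
(9) = 73.57
(10) = 114.10
(11) = 152.77
(12) = 341.19
(13) = 143.05
(14) = -310.63
(15) = 2.41
(16) = 0.11
(17) = 114.86
(18) = 222.50
(19) = 33.91
(20) = -37.05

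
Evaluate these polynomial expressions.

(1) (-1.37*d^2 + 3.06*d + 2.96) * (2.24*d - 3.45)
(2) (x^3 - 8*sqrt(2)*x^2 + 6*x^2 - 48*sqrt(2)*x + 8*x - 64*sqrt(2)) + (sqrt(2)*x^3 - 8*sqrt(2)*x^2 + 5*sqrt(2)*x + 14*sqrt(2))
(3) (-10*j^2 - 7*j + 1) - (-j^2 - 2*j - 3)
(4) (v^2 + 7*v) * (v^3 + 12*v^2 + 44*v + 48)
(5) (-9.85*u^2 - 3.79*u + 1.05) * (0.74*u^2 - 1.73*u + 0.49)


(1) = -3.0688*d^3 + 11.5809*d^2 - 3.9266*d - 10.212
(2) = x^3 + sqrt(2)*x^3 - 16*sqrt(2)*x^2 + 6*x^2 - 43*sqrt(2)*x + 8*x - 50*sqrt(2)
(3) = -9*j^2 - 5*j + 4
(4) = v^5 + 19*v^4 + 128*v^3 + 356*v^2 + 336*v
(5) = -7.289*u^4 + 14.2359*u^3 + 2.5072*u^2 - 3.6736*u + 0.5145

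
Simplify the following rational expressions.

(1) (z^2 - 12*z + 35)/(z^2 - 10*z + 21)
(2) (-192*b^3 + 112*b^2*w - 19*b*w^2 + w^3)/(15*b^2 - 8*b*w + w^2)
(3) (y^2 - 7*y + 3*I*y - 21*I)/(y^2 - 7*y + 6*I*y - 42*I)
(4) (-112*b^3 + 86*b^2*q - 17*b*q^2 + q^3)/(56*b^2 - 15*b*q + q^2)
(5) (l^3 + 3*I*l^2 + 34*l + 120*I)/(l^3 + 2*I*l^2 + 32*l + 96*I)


(1) = (z - 5)/(z - 3)
(2) = (64*b^2 - 16*b*w + w^2)/(-5*b + w)
(3) = (y + 3*I)/(y + 6*I)
(4) = -2*b + q
(5) = (l + 5*I)/(l + 4*I)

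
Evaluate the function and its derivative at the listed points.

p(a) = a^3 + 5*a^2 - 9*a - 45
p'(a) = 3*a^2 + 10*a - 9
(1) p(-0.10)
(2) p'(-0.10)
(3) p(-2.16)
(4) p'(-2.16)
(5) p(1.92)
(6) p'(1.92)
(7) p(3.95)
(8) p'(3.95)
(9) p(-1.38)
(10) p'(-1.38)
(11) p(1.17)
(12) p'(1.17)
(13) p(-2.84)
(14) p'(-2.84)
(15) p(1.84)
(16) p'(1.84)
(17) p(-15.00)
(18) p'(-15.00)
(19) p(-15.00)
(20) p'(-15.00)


(1) = -44.05
(2) = -9.97
(3) = -12.31
(4) = -16.60
(5) = -36.77
(6) = 21.26
(7) = 59.09
(8) = 77.31
(9) = -25.69
(10) = -17.09
(11) = -47.08
(12) = 6.81
(13) = -2.02
(14) = -13.20
(15) = -38.40
(16) = 19.56
(17) = -2160.00
(18) = 516.00
(19) = -2160.00
(20) = 516.00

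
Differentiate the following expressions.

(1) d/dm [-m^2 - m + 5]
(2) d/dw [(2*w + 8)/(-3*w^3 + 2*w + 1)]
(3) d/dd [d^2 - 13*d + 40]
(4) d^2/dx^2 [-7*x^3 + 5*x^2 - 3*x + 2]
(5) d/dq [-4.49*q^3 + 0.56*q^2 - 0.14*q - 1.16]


(1) = -2*m - 1
(2) = 2*(-3*w^3 + 2*w + (w + 4)*(9*w^2 - 2) + 1)/(-3*w^3 + 2*w + 1)^2
(3) = 2*d - 13
(4) = 10 - 42*x
(5) = -13.47*q^2 + 1.12*q - 0.14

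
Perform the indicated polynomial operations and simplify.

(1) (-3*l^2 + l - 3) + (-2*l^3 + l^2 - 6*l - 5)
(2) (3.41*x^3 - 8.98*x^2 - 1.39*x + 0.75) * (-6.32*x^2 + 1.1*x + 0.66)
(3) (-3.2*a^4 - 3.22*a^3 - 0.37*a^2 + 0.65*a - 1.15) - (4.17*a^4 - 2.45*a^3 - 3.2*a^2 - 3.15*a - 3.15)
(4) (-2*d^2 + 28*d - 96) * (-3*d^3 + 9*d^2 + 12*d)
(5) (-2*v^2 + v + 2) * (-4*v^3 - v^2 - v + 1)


(1) = -2*l^3 - 2*l^2 - 5*l - 8
(2) = -21.5512*x^5 + 60.5046*x^4 + 1.1574*x^3 - 12.1958*x^2 - 0.0924*x + 0.495
(3) = -7.37*a^4 - 0.77*a^3 + 2.83*a^2 + 3.8*a + 2.0
(4) = 6*d^5 - 102*d^4 + 516*d^3 - 528*d^2 - 1152*d
(5) = 8*v^5 - 2*v^4 - 7*v^3 - 5*v^2 - v + 2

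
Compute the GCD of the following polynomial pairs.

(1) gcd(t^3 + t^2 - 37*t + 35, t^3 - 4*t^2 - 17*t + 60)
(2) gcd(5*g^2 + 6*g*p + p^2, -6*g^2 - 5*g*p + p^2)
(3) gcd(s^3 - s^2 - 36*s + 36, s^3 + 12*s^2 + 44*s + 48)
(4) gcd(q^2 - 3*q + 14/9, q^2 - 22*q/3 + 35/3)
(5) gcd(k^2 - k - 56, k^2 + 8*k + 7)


(1) = t - 5
(2) = g + p
(3) = gcd((s - 6)*(s - 1)*(s + 6), (s + 2)*(s + 4)*(s + 6)) = s + 6
(4) = gcd((q - 7/3)*(q - 2/3), (q - 5)*(q - 7/3)) = q - 7/3
(5) = gcd((k - 8)*(k + 7), (k + 1)*(k + 7)) = k + 7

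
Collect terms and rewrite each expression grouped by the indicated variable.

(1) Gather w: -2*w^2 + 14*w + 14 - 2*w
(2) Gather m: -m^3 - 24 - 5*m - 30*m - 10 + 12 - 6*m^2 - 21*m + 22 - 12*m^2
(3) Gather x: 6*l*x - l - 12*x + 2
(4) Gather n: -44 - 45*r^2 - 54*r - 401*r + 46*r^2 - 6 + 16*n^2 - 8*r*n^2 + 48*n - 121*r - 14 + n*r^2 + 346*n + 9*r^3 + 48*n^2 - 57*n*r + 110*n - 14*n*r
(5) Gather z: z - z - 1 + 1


(1) = -2*w^2 + 12*w + 14
(2) = -m^3 - 18*m^2 - 56*m
(3) = -l + x*(6*l - 12) + 2
(4) = n^2*(64 - 8*r) + n*(r^2 - 71*r + 504) + 9*r^3 + r^2 - 576*r - 64
(5) = 0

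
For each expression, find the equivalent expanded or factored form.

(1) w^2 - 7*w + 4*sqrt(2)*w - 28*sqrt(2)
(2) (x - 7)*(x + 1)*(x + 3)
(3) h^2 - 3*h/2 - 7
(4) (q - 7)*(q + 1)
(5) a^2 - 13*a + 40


(1) = (w - 7)*(w + 4*sqrt(2))
(2) = x^3 - 3*x^2 - 25*x - 21
(3) = (h - 7/2)*(h + 2)
(4) = q^2 - 6*q - 7
(5) = (a - 8)*(a - 5)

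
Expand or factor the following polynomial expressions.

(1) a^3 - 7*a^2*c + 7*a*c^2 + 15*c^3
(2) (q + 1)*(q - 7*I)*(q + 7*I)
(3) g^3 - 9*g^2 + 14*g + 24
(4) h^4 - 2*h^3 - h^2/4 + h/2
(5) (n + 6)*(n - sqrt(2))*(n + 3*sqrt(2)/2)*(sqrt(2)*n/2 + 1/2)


(1) = (a - 5*c)*(a - 3*c)*(a + c)
(2) = q^3 + q^2 + 49*q + 49
(3) = (g - 6)*(g - 4)*(g + 1)
(4) = h*(h - 2)*(h - 1/2)*(h + 1/2)
(5) = sqrt(2)*n^4/2 + n^3 + 3*sqrt(2)*n^3 - 5*sqrt(2)*n^2/4 + 6*n^2 - 15*sqrt(2)*n/2 - 3*n/2 - 9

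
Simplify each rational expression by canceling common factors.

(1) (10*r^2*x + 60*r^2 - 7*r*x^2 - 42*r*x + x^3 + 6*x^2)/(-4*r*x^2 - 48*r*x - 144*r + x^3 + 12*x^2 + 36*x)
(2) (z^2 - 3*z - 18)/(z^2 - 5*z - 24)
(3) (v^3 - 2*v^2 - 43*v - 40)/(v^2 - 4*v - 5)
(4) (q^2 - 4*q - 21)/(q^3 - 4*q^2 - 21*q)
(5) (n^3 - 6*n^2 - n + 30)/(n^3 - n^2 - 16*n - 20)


(1) = (10*r^2 - 7*r*x + x^2)/(-4*r*x - 24*r + x^2 + 6*x)
(2) = (z - 6)/(z - 8)
(3) = (v^2 - 3*v - 40)/(v - 5)
(4) = 1/q
(5) = (n - 3)/(n + 2)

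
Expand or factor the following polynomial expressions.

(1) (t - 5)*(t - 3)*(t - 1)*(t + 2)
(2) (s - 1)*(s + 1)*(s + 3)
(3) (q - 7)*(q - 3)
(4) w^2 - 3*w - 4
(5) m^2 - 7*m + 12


(1) = t^4 - 7*t^3 + 5*t^2 + 31*t - 30
(2) = s^3 + 3*s^2 - s - 3
(3) = q^2 - 10*q + 21
(4) = (w - 4)*(w + 1)
(5) = (m - 4)*(m - 3)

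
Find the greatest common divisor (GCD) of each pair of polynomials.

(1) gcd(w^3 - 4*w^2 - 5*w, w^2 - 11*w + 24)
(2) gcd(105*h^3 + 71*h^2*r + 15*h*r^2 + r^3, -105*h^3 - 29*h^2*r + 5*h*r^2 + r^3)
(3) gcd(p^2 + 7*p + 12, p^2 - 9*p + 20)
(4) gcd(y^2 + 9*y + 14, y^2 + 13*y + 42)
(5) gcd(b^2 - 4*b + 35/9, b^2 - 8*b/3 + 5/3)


(1) = 1
(2) = gcd((3*h + r)*(5*h + r)*(7*h + r), (-5*h + r)*(3*h + r)*(7*h + r)) = 21*h^2 + 10*h*r + r^2
(3) = gcd((p + 3)*(p + 4), (p - 5)*(p - 4)) = 1
(4) = y + 7
(5) = gcd((b - 7/3)*(b - 5/3), (b - 5/3)*(b - 1)) = b - 5/3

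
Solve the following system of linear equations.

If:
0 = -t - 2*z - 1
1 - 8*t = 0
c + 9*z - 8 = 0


Then:
c = 209/16
t = 1/8
z = -9/16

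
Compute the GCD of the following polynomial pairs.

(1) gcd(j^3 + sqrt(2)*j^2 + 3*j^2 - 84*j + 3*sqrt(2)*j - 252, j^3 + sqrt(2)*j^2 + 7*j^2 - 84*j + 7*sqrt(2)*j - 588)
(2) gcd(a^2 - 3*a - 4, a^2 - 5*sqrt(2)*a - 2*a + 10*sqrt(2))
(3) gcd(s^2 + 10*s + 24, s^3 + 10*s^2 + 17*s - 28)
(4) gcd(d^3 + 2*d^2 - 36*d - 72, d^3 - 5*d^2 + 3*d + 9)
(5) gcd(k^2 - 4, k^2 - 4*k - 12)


(1) = j^2 + sqrt(2)*j - 84
(2) = gcd((a - 4)*(a + 1), (a - 2)*(a - 5*sqrt(2))) = 1
(3) = s + 4
(4) = 1
(5) = gcd((k - 2)*(k + 2), (k - 6)*(k + 2)) = k + 2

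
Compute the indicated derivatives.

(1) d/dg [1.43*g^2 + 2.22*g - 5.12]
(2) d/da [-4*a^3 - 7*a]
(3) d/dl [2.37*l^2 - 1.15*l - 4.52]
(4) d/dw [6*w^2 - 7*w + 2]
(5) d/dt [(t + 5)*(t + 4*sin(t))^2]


(1) = 2.86*g + 2.22
(2) = -12*a^2 - 7
(3) = 4.74*l - 1.15
(4) = 12*w - 7
(5) = (t + 4*sin(t))*(t + (2*t + 10)*(4*cos(t) + 1) + 4*sin(t))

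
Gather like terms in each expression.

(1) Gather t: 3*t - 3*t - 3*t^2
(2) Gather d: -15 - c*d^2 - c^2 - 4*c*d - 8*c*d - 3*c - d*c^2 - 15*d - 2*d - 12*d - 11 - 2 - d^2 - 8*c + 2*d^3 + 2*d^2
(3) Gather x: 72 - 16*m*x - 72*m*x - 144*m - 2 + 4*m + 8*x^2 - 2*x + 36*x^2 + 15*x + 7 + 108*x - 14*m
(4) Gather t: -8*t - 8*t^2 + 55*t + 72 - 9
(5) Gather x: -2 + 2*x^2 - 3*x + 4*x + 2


(1) = -3*t^2
(2) = -c^2 - 11*c + 2*d^3 + d^2*(1 - c) + d*(-c^2 - 12*c - 29) - 28
(3) = -154*m + 44*x^2 + x*(121 - 88*m) + 77
(4) = -8*t^2 + 47*t + 63
(5) = 2*x^2 + x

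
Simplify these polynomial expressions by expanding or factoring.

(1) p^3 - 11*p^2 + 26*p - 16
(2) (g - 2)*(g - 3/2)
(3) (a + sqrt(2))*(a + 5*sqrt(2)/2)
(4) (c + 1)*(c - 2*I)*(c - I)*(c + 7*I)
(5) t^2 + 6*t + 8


(1) = (p - 8)*(p - 2)*(p - 1)
(2) = g^2 - 7*g/2 + 3
(3) = a^2 + 7*sqrt(2)*a/2 + 5
(4) = c^4 + c^3 + 4*I*c^3 + 19*c^2 + 4*I*c^2 + 19*c - 14*I*c - 14*I
(5) = (t + 2)*(t + 4)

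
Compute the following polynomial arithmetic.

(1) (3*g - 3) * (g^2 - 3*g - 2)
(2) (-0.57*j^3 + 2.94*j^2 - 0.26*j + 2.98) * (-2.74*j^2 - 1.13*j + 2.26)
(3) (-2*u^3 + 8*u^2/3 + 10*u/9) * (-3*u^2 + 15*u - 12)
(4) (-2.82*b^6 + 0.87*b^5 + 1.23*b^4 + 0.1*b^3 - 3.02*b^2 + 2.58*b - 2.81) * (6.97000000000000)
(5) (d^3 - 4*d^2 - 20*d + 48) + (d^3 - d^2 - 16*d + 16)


(1) = 3*g^3 - 12*g^2 + 3*g + 6
(2) = 1.5618*j^5 - 7.4115*j^4 - 3.898*j^3 - 1.227*j^2 - 3.955*j + 6.7348
(3) = 6*u^5 - 38*u^4 + 182*u^3/3 - 46*u^2/3 - 40*u/3
(4) = -19.6554*b^6 + 6.0639*b^5 + 8.5731*b^4 + 0.697*b^3 - 21.0494*b^2 + 17.9826*b - 19.5857
(5) = 2*d^3 - 5*d^2 - 36*d + 64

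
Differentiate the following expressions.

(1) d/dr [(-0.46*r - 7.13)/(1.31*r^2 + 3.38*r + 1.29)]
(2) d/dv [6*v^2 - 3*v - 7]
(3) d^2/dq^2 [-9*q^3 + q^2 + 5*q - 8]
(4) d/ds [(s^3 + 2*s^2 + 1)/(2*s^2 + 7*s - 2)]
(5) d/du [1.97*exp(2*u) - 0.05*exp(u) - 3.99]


(1) = (0.6026*r^2 + 18.6806*r + 23.506)/(1.7161*r^4 + 8.8556*r^3 + 14.8042*r^2 + 8.7204*r + 1.6641)
(2) = 12*v - 3
(3) = 2 - 54*q
(4) = (2*s^4 + 14*s^3 + 8*s^2 - 12*s - 7)/(4*s^4 + 28*s^3 + 41*s^2 - 28*s + 4)
(5) = (3.94*exp(u) - 0.05)*exp(u)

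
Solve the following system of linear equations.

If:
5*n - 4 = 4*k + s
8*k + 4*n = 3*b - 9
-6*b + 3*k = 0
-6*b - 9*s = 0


Then:
b = -183/283
k = -366/283
n = -42/283
s = 122/283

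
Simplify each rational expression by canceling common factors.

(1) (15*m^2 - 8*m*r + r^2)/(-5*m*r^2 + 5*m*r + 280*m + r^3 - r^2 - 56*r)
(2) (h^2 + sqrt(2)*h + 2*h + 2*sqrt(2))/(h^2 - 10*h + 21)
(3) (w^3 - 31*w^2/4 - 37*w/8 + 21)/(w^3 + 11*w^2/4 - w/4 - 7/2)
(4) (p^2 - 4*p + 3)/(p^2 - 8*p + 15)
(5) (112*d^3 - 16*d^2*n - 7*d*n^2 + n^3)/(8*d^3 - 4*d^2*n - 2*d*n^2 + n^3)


(1) = (-3*m + r)/(r^2 - r - 56)
(2) = (h^2 + h*(sqrt(2) + 2) + 2*sqrt(2))/(h^2 - 10*h + 21)
(3) = (2*w^2 - 19*w + 24)/(2*w^2 + 2*w - 4)
(4) = (p - 1)/(p - 5)
(5) = (112*d^3 - 16*d^2*n - 7*d*n^2 + n^3)/(8*d^3 - 4*d^2*n - 2*d*n^2 + n^3)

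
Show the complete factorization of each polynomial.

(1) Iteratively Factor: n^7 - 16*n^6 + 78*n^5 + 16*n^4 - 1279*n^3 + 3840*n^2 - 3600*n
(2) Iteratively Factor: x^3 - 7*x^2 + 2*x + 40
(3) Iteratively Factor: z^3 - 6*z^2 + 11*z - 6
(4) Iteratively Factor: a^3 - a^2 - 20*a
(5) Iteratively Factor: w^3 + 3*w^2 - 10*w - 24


(1) = (n)*(n^6 - 16*n^5 + 78*n^4 + 16*n^3 - 1279*n^2 + 3840*n - 3600) = n*(n - 3)*(n^5 - 13*n^4 + 39*n^3 + 133*n^2 - 880*n + 1200) = n*(n - 3)*(n + 4)*(n^4 - 17*n^3 + 107*n^2 - 295*n + 300) = n*(n - 5)*(n - 3)*(n + 4)*(n^3 - 12*n^2 + 47*n - 60) = n*(n - 5)^2*(n - 3)*(n + 4)*(n^2 - 7*n + 12) = n*(n - 5)^2*(n - 3)^2*(n + 4)*(n - 4)
(2) = (x - 5)*(x^2 - 2*x - 8) = (x - 5)*(x - 4)*(x + 2)
(3) = (z - 2)*(z^2 - 4*z + 3) = (z - 3)*(z - 2)*(z - 1)
(4) = (a + 4)*(a^2 - 5*a) = a*(a + 4)*(a - 5)
(5) = (w - 3)*(w^2 + 6*w + 8) = (w - 3)*(w + 2)*(w + 4)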